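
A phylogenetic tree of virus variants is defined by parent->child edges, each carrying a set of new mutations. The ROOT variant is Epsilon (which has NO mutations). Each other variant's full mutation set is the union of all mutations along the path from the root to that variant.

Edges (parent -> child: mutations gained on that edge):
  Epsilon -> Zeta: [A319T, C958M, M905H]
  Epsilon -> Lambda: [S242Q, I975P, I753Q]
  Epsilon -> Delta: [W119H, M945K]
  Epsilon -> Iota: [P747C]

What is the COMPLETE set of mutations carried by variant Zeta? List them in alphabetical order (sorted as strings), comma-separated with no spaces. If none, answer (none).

Answer: A319T,C958M,M905H

Derivation:
At Epsilon: gained [] -> total []
At Zeta: gained ['A319T', 'C958M', 'M905H'] -> total ['A319T', 'C958M', 'M905H']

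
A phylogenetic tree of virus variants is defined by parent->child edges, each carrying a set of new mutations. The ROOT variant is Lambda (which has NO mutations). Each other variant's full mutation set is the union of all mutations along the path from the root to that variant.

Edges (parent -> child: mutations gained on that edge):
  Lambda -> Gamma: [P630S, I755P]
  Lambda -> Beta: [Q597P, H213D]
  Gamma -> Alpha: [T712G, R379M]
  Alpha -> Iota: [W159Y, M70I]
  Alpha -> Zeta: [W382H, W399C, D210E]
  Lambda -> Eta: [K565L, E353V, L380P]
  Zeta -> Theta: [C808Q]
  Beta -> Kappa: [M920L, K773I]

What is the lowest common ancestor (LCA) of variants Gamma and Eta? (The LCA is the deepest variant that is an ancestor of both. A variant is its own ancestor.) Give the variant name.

Path from root to Gamma: Lambda -> Gamma
  ancestors of Gamma: {Lambda, Gamma}
Path from root to Eta: Lambda -> Eta
  ancestors of Eta: {Lambda, Eta}
Common ancestors: {Lambda}
Walk up from Eta: Eta (not in ancestors of Gamma), Lambda (in ancestors of Gamma)
Deepest common ancestor (LCA) = Lambda

Answer: Lambda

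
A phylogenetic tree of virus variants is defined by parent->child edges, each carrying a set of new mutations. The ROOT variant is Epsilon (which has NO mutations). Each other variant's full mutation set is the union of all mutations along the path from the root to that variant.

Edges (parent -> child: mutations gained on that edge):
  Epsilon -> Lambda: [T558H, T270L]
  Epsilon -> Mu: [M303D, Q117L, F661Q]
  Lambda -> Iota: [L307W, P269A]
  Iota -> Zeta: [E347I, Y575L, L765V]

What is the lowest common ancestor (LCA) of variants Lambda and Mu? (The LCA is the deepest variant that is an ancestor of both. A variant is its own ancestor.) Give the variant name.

Answer: Epsilon

Derivation:
Path from root to Lambda: Epsilon -> Lambda
  ancestors of Lambda: {Epsilon, Lambda}
Path from root to Mu: Epsilon -> Mu
  ancestors of Mu: {Epsilon, Mu}
Common ancestors: {Epsilon}
Walk up from Mu: Mu (not in ancestors of Lambda), Epsilon (in ancestors of Lambda)
Deepest common ancestor (LCA) = Epsilon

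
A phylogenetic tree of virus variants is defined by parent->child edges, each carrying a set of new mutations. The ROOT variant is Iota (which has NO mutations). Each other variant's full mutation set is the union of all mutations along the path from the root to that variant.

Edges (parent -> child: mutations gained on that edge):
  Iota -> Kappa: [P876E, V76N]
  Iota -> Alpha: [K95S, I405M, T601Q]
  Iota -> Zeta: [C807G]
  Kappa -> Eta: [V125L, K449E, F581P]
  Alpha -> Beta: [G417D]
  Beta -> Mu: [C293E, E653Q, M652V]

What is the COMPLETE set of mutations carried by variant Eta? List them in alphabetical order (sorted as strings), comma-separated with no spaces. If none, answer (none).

At Iota: gained [] -> total []
At Kappa: gained ['P876E', 'V76N'] -> total ['P876E', 'V76N']
At Eta: gained ['V125L', 'K449E', 'F581P'] -> total ['F581P', 'K449E', 'P876E', 'V125L', 'V76N']

Answer: F581P,K449E,P876E,V125L,V76N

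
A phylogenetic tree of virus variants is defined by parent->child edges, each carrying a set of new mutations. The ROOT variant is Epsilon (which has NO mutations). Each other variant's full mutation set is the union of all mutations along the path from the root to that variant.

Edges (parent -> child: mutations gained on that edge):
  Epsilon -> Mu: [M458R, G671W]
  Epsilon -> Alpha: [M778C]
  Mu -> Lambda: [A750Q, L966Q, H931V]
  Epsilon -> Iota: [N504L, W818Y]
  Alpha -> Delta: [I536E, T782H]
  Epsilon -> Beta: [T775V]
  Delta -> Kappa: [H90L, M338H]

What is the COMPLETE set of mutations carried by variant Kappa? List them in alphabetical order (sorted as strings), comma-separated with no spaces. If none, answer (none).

At Epsilon: gained [] -> total []
At Alpha: gained ['M778C'] -> total ['M778C']
At Delta: gained ['I536E', 'T782H'] -> total ['I536E', 'M778C', 'T782H']
At Kappa: gained ['H90L', 'M338H'] -> total ['H90L', 'I536E', 'M338H', 'M778C', 'T782H']

Answer: H90L,I536E,M338H,M778C,T782H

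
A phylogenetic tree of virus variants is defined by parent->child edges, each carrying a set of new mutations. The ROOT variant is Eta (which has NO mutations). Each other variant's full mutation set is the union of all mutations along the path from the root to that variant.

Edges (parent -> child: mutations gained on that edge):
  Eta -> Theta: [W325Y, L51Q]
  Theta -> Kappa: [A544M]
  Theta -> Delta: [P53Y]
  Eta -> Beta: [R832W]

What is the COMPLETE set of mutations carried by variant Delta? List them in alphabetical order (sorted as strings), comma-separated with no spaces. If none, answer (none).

At Eta: gained [] -> total []
At Theta: gained ['W325Y', 'L51Q'] -> total ['L51Q', 'W325Y']
At Delta: gained ['P53Y'] -> total ['L51Q', 'P53Y', 'W325Y']

Answer: L51Q,P53Y,W325Y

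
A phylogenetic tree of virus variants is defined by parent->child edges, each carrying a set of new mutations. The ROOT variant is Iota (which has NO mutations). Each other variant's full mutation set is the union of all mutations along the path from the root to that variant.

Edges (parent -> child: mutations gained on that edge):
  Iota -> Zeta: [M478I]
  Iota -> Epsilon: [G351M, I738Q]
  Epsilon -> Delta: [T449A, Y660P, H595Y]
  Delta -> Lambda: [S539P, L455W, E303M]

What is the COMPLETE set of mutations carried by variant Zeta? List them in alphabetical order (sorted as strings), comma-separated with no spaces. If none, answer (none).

Answer: M478I

Derivation:
At Iota: gained [] -> total []
At Zeta: gained ['M478I'] -> total ['M478I']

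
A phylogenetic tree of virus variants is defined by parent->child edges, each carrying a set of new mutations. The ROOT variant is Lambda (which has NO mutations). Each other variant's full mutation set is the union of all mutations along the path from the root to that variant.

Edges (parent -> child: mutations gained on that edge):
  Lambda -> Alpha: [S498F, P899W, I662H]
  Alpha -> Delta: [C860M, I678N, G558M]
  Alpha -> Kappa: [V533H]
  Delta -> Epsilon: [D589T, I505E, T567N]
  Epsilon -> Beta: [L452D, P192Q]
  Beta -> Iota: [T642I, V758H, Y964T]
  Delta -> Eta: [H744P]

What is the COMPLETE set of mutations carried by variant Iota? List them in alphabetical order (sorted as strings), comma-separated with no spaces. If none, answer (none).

At Lambda: gained [] -> total []
At Alpha: gained ['S498F', 'P899W', 'I662H'] -> total ['I662H', 'P899W', 'S498F']
At Delta: gained ['C860M', 'I678N', 'G558M'] -> total ['C860M', 'G558M', 'I662H', 'I678N', 'P899W', 'S498F']
At Epsilon: gained ['D589T', 'I505E', 'T567N'] -> total ['C860M', 'D589T', 'G558M', 'I505E', 'I662H', 'I678N', 'P899W', 'S498F', 'T567N']
At Beta: gained ['L452D', 'P192Q'] -> total ['C860M', 'D589T', 'G558M', 'I505E', 'I662H', 'I678N', 'L452D', 'P192Q', 'P899W', 'S498F', 'T567N']
At Iota: gained ['T642I', 'V758H', 'Y964T'] -> total ['C860M', 'D589T', 'G558M', 'I505E', 'I662H', 'I678N', 'L452D', 'P192Q', 'P899W', 'S498F', 'T567N', 'T642I', 'V758H', 'Y964T']

Answer: C860M,D589T,G558M,I505E,I662H,I678N,L452D,P192Q,P899W,S498F,T567N,T642I,V758H,Y964T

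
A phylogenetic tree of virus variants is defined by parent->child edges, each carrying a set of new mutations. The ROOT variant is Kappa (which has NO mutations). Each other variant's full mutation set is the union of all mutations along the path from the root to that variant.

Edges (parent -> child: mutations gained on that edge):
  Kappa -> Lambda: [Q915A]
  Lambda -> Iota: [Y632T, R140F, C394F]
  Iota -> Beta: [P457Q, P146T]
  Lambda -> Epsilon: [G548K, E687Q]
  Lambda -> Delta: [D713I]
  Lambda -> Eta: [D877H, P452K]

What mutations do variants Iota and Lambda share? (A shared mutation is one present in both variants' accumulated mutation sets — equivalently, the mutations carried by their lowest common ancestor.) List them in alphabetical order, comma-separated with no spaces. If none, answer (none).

Accumulating mutations along path to Iota:
  At Kappa: gained [] -> total []
  At Lambda: gained ['Q915A'] -> total ['Q915A']
  At Iota: gained ['Y632T', 'R140F', 'C394F'] -> total ['C394F', 'Q915A', 'R140F', 'Y632T']
Mutations(Iota) = ['C394F', 'Q915A', 'R140F', 'Y632T']
Accumulating mutations along path to Lambda:
  At Kappa: gained [] -> total []
  At Lambda: gained ['Q915A'] -> total ['Q915A']
Mutations(Lambda) = ['Q915A']
Intersection: ['C394F', 'Q915A', 'R140F', 'Y632T'] ∩ ['Q915A'] = ['Q915A']

Answer: Q915A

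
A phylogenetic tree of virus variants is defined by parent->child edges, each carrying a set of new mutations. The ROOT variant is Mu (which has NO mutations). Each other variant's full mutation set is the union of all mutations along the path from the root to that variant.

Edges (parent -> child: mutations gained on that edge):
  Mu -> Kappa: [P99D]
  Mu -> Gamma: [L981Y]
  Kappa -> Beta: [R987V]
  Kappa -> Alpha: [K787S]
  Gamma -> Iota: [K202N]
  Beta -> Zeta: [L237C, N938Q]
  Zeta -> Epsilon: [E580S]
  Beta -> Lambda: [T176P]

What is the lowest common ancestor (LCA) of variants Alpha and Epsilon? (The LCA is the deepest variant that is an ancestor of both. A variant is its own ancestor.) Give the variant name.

Answer: Kappa

Derivation:
Path from root to Alpha: Mu -> Kappa -> Alpha
  ancestors of Alpha: {Mu, Kappa, Alpha}
Path from root to Epsilon: Mu -> Kappa -> Beta -> Zeta -> Epsilon
  ancestors of Epsilon: {Mu, Kappa, Beta, Zeta, Epsilon}
Common ancestors: {Mu, Kappa}
Walk up from Epsilon: Epsilon (not in ancestors of Alpha), Zeta (not in ancestors of Alpha), Beta (not in ancestors of Alpha), Kappa (in ancestors of Alpha), Mu (in ancestors of Alpha)
Deepest common ancestor (LCA) = Kappa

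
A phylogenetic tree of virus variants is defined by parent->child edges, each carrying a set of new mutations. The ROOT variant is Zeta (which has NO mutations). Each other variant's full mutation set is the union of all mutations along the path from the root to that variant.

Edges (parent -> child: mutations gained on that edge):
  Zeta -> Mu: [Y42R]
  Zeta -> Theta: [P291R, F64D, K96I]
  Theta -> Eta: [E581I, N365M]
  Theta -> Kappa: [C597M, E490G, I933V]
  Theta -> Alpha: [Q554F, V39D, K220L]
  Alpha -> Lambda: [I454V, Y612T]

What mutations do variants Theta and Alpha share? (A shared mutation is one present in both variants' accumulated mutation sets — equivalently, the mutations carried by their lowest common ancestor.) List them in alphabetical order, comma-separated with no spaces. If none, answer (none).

Answer: F64D,K96I,P291R

Derivation:
Accumulating mutations along path to Theta:
  At Zeta: gained [] -> total []
  At Theta: gained ['P291R', 'F64D', 'K96I'] -> total ['F64D', 'K96I', 'P291R']
Mutations(Theta) = ['F64D', 'K96I', 'P291R']
Accumulating mutations along path to Alpha:
  At Zeta: gained [] -> total []
  At Theta: gained ['P291R', 'F64D', 'K96I'] -> total ['F64D', 'K96I', 'P291R']
  At Alpha: gained ['Q554F', 'V39D', 'K220L'] -> total ['F64D', 'K220L', 'K96I', 'P291R', 'Q554F', 'V39D']
Mutations(Alpha) = ['F64D', 'K220L', 'K96I', 'P291R', 'Q554F', 'V39D']
Intersection: ['F64D', 'K96I', 'P291R'] ∩ ['F64D', 'K220L', 'K96I', 'P291R', 'Q554F', 'V39D'] = ['F64D', 'K96I', 'P291R']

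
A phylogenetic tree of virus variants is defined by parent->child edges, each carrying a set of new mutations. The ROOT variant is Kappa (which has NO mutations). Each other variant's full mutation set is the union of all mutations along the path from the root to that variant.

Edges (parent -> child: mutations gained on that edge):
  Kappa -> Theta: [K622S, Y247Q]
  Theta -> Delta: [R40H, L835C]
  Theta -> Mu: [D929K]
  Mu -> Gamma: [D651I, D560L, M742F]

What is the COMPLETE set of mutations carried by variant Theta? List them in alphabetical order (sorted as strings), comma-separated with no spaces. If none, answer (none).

Answer: K622S,Y247Q

Derivation:
At Kappa: gained [] -> total []
At Theta: gained ['K622S', 'Y247Q'] -> total ['K622S', 'Y247Q']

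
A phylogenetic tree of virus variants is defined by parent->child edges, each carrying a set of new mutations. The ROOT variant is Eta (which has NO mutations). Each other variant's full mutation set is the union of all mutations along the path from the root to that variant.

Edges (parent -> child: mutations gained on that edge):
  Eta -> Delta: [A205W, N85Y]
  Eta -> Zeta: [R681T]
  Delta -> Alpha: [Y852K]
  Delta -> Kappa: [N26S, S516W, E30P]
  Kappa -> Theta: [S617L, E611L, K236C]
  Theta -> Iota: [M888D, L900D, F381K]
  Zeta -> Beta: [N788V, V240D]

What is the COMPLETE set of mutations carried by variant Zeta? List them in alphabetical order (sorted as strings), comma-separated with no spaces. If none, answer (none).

Answer: R681T

Derivation:
At Eta: gained [] -> total []
At Zeta: gained ['R681T'] -> total ['R681T']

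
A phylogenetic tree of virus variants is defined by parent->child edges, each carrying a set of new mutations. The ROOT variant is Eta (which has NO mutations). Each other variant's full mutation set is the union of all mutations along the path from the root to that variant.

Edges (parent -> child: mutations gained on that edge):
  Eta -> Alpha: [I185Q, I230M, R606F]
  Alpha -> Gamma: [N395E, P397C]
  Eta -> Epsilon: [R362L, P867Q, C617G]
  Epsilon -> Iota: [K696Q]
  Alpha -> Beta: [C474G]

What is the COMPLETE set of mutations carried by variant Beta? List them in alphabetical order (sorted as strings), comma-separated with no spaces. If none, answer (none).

Answer: C474G,I185Q,I230M,R606F

Derivation:
At Eta: gained [] -> total []
At Alpha: gained ['I185Q', 'I230M', 'R606F'] -> total ['I185Q', 'I230M', 'R606F']
At Beta: gained ['C474G'] -> total ['C474G', 'I185Q', 'I230M', 'R606F']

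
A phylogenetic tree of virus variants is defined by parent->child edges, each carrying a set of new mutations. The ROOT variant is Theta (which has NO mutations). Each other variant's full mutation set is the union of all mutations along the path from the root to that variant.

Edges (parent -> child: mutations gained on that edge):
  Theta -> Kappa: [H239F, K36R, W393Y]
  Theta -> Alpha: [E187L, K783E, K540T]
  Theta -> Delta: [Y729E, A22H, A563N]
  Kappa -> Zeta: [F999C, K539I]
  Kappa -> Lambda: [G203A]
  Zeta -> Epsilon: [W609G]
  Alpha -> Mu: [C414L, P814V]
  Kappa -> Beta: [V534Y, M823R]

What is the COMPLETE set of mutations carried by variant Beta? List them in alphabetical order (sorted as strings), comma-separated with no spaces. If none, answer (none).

At Theta: gained [] -> total []
At Kappa: gained ['H239F', 'K36R', 'W393Y'] -> total ['H239F', 'K36R', 'W393Y']
At Beta: gained ['V534Y', 'M823R'] -> total ['H239F', 'K36R', 'M823R', 'V534Y', 'W393Y']

Answer: H239F,K36R,M823R,V534Y,W393Y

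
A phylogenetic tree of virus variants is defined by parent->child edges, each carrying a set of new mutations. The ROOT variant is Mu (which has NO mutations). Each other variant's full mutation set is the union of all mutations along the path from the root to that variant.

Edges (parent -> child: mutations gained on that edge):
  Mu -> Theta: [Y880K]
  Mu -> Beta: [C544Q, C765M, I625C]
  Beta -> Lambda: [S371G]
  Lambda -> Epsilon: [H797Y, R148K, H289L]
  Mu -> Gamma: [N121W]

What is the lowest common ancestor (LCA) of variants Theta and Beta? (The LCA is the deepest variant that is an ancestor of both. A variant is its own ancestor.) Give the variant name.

Path from root to Theta: Mu -> Theta
  ancestors of Theta: {Mu, Theta}
Path from root to Beta: Mu -> Beta
  ancestors of Beta: {Mu, Beta}
Common ancestors: {Mu}
Walk up from Beta: Beta (not in ancestors of Theta), Mu (in ancestors of Theta)
Deepest common ancestor (LCA) = Mu

Answer: Mu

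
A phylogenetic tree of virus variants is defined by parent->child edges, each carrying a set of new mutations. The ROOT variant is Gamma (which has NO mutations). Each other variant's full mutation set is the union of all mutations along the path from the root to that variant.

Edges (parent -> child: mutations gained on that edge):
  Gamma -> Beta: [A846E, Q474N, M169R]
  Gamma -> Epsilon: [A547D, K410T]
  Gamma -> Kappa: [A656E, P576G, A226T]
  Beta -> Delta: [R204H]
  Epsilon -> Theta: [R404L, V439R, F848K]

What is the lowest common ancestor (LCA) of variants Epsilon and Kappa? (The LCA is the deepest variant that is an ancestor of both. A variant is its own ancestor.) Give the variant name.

Answer: Gamma

Derivation:
Path from root to Epsilon: Gamma -> Epsilon
  ancestors of Epsilon: {Gamma, Epsilon}
Path from root to Kappa: Gamma -> Kappa
  ancestors of Kappa: {Gamma, Kappa}
Common ancestors: {Gamma}
Walk up from Kappa: Kappa (not in ancestors of Epsilon), Gamma (in ancestors of Epsilon)
Deepest common ancestor (LCA) = Gamma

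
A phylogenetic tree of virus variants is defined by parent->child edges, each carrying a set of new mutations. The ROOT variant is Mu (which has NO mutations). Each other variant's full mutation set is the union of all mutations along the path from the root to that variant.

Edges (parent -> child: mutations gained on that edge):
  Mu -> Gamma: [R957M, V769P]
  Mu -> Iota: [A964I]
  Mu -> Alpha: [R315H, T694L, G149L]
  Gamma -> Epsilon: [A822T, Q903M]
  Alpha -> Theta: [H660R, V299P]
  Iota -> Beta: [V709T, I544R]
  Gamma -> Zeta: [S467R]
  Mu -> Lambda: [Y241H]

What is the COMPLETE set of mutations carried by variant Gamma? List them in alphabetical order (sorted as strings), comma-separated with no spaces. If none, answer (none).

At Mu: gained [] -> total []
At Gamma: gained ['R957M', 'V769P'] -> total ['R957M', 'V769P']

Answer: R957M,V769P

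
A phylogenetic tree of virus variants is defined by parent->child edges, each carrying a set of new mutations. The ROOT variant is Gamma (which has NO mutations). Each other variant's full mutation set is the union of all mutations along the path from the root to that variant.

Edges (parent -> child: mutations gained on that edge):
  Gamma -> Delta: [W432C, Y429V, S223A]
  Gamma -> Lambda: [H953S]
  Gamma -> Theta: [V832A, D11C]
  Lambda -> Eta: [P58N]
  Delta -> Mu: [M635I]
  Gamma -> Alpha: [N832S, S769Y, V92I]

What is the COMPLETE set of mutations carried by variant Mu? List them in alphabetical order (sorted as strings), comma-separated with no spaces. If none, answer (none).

Answer: M635I,S223A,W432C,Y429V

Derivation:
At Gamma: gained [] -> total []
At Delta: gained ['W432C', 'Y429V', 'S223A'] -> total ['S223A', 'W432C', 'Y429V']
At Mu: gained ['M635I'] -> total ['M635I', 'S223A', 'W432C', 'Y429V']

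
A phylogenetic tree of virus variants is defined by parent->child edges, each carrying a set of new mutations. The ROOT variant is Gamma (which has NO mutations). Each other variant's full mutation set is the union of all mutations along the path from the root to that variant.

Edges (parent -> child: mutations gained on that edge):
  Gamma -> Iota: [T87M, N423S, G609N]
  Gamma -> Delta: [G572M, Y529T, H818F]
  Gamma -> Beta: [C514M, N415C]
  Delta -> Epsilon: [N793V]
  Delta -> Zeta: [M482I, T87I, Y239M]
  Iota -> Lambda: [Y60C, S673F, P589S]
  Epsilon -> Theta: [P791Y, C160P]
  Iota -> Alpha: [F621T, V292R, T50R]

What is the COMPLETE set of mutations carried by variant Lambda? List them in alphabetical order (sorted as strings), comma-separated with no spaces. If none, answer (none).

Answer: G609N,N423S,P589S,S673F,T87M,Y60C

Derivation:
At Gamma: gained [] -> total []
At Iota: gained ['T87M', 'N423S', 'G609N'] -> total ['G609N', 'N423S', 'T87M']
At Lambda: gained ['Y60C', 'S673F', 'P589S'] -> total ['G609N', 'N423S', 'P589S', 'S673F', 'T87M', 'Y60C']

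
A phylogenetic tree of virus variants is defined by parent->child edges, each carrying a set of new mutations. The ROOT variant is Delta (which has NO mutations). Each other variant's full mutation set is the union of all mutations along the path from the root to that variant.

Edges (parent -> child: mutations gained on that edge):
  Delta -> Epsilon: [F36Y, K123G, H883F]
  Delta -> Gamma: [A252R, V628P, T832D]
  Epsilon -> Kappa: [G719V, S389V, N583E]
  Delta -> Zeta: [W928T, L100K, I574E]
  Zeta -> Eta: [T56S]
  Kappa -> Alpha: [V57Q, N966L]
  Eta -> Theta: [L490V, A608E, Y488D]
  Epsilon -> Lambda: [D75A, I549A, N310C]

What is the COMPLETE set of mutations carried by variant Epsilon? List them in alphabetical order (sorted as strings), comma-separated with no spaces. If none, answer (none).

Answer: F36Y,H883F,K123G

Derivation:
At Delta: gained [] -> total []
At Epsilon: gained ['F36Y', 'K123G', 'H883F'] -> total ['F36Y', 'H883F', 'K123G']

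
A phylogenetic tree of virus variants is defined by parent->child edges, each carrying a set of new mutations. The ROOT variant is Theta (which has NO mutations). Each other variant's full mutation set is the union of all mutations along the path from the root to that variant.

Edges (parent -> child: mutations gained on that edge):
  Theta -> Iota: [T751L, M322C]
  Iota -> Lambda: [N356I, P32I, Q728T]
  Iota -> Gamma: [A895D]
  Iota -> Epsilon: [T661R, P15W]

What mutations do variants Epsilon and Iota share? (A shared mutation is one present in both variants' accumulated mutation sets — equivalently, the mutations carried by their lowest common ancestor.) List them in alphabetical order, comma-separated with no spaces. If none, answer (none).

Accumulating mutations along path to Epsilon:
  At Theta: gained [] -> total []
  At Iota: gained ['T751L', 'M322C'] -> total ['M322C', 'T751L']
  At Epsilon: gained ['T661R', 'P15W'] -> total ['M322C', 'P15W', 'T661R', 'T751L']
Mutations(Epsilon) = ['M322C', 'P15W', 'T661R', 'T751L']
Accumulating mutations along path to Iota:
  At Theta: gained [] -> total []
  At Iota: gained ['T751L', 'M322C'] -> total ['M322C', 'T751L']
Mutations(Iota) = ['M322C', 'T751L']
Intersection: ['M322C', 'P15W', 'T661R', 'T751L'] ∩ ['M322C', 'T751L'] = ['M322C', 'T751L']

Answer: M322C,T751L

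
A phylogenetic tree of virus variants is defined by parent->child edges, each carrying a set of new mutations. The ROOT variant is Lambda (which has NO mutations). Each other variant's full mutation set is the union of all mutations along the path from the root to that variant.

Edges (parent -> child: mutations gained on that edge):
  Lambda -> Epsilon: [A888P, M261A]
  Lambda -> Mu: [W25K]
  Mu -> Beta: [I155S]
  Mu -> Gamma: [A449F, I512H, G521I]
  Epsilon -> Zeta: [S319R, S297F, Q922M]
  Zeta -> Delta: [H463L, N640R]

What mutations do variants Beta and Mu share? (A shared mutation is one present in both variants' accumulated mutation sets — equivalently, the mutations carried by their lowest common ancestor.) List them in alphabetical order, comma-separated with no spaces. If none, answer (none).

Accumulating mutations along path to Beta:
  At Lambda: gained [] -> total []
  At Mu: gained ['W25K'] -> total ['W25K']
  At Beta: gained ['I155S'] -> total ['I155S', 'W25K']
Mutations(Beta) = ['I155S', 'W25K']
Accumulating mutations along path to Mu:
  At Lambda: gained [] -> total []
  At Mu: gained ['W25K'] -> total ['W25K']
Mutations(Mu) = ['W25K']
Intersection: ['I155S', 'W25K'] ∩ ['W25K'] = ['W25K']

Answer: W25K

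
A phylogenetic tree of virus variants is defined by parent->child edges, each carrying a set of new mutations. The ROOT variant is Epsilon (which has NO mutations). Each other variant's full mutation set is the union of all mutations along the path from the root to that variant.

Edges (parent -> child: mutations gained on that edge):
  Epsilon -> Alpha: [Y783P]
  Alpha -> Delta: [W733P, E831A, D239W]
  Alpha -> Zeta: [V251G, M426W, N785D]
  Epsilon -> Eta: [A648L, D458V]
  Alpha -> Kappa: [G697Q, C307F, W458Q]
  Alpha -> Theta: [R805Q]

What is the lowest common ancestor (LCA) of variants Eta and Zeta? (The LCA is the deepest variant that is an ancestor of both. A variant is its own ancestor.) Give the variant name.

Path from root to Eta: Epsilon -> Eta
  ancestors of Eta: {Epsilon, Eta}
Path from root to Zeta: Epsilon -> Alpha -> Zeta
  ancestors of Zeta: {Epsilon, Alpha, Zeta}
Common ancestors: {Epsilon}
Walk up from Zeta: Zeta (not in ancestors of Eta), Alpha (not in ancestors of Eta), Epsilon (in ancestors of Eta)
Deepest common ancestor (LCA) = Epsilon

Answer: Epsilon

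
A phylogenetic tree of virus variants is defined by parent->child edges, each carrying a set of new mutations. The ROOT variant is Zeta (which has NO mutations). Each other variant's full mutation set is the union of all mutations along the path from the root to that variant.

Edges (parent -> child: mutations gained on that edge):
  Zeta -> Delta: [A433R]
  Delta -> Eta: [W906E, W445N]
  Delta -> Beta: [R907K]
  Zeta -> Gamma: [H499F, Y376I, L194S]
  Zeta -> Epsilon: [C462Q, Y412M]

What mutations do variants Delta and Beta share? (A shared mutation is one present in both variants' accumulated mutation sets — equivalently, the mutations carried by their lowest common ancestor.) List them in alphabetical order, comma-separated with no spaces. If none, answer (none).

Answer: A433R

Derivation:
Accumulating mutations along path to Delta:
  At Zeta: gained [] -> total []
  At Delta: gained ['A433R'] -> total ['A433R']
Mutations(Delta) = ['A433R']
Accumulating mutations along path to Beta:
  At Zeta: gained [] -> total []
  At Delta: gained ['A433R'] -> total ['A433R']
  At Beta: gained ['R907K'] -> total ['A433R', 'R907K']
Mutations(Beta) = ['A433R', 'R907K']
Intersection: ['A433R'] ∩ ['A433R', 'R907K'] = ['A433R']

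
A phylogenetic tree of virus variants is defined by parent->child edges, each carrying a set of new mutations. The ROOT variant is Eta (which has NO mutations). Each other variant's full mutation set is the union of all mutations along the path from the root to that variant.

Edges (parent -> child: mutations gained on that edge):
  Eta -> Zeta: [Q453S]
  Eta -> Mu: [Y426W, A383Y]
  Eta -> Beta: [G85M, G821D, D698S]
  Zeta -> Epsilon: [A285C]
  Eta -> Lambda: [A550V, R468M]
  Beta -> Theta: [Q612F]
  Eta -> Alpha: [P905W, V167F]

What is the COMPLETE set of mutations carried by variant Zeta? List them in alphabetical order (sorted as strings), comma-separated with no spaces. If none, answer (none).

Answer: Q453S

Derivation:
At Eta: gained [] -> total []
At Zeta: gained ['Q453S'] -> total ['Q453S']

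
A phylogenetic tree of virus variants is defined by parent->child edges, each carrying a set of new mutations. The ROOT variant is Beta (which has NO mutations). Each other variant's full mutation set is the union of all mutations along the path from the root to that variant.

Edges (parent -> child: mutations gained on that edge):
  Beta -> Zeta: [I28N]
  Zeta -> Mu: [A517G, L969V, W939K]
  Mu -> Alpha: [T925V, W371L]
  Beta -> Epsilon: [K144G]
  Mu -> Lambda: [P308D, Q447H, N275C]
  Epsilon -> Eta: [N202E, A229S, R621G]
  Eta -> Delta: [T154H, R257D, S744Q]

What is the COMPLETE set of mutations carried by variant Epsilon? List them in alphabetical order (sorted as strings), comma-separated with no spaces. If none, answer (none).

At Beta: gained [] -> total []
At Epsilon: gained ['K144G'] -> total ['K144G']

Answer: K144G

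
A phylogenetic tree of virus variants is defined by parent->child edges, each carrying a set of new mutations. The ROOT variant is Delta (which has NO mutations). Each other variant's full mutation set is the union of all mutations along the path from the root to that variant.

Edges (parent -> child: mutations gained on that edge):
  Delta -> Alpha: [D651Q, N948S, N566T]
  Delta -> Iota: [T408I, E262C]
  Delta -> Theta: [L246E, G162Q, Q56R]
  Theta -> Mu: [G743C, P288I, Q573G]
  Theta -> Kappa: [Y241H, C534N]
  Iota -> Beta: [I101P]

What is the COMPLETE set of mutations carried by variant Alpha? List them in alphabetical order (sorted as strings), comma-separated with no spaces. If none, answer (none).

Answer: D651Q,N566T,N948S

Derivation:
At Delta: gained [] -> total []
At Alpha: gained ['D651Q', 'N948S', 'N566T'] -> total ['D651Q', 'N566T', 'N948S']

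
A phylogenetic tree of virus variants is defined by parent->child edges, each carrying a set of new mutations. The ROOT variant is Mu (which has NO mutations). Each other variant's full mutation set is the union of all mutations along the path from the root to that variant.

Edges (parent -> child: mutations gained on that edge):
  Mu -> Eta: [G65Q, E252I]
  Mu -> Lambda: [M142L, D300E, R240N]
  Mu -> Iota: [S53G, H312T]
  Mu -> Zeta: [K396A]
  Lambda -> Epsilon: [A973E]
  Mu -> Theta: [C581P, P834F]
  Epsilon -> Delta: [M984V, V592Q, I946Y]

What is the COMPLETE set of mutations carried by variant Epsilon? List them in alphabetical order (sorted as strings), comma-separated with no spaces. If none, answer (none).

Answer: A973E,D300E,M142L,R240N

Derivation:
At Mu: gained [] -> total []
At Lambda: gained ['M142L', 'D300E', 'R240N'] -> total ['D300E', 'M142L', 'R240N']
At Epsilon: gained ['A973E'] -> total ['A973E', 'D300E', 'M142L', 'R240N']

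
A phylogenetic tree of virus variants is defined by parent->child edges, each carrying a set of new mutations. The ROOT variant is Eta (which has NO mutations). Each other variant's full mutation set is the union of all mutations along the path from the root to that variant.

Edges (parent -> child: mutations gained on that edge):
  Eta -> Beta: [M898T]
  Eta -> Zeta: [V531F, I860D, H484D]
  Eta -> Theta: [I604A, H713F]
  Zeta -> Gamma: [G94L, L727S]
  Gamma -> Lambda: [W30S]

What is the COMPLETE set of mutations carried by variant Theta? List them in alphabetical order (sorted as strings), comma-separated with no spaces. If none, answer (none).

At Eta: gained [] -> total []
At Theta: gained ['I604A', 'H713F'] -> total ['H713F', 'I604A']

Answer: H713F,I604A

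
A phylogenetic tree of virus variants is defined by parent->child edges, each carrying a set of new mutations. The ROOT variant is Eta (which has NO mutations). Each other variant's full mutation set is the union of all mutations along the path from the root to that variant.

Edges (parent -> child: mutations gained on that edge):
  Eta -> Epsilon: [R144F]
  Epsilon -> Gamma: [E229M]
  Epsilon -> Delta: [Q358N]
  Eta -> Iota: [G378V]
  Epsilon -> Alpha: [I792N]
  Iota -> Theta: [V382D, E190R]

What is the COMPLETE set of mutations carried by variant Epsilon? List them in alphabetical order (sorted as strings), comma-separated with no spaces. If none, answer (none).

At Eta: gained [] -> total []
At Epsilon: gained ['R144F'] -> total ['R144F']

Answer: R144F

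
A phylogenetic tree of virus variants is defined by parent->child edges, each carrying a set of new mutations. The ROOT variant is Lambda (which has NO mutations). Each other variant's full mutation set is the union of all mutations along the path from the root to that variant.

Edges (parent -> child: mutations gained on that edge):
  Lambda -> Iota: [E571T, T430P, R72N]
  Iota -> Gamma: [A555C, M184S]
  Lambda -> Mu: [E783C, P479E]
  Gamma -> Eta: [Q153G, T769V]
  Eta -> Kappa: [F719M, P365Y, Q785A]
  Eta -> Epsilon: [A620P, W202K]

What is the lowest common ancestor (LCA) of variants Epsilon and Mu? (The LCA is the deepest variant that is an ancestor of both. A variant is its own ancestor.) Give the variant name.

Answer: Lambda

Derivation:
Path from root to Epsilon: Lambda -> Iota -> Gamma -> Eta -> Epsilon
  ancestors of Epsilon: {Lambda, Iota, Gamma, Eta, Epsilon}
Path from root to Mu: Lambda -> Mu
  ancestors of Mu: {Lambda, Mu}
Common ancestors: {Lambda}
Walk up from Mu: Mu (not in ancestors of Epsilon), Lambda (in ancestors of Epsilon)
Deepest common ancestor (LCA) = Lambda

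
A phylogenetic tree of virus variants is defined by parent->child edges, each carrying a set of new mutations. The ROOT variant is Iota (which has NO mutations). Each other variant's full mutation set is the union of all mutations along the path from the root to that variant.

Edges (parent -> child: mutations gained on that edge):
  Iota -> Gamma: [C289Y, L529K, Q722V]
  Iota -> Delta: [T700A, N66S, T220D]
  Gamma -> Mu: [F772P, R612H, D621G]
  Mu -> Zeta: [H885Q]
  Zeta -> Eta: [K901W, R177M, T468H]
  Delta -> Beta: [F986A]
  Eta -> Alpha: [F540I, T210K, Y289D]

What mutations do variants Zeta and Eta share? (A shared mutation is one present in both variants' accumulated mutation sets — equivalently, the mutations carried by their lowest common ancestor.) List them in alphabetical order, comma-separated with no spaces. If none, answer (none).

Answer: C289Y,D621G,F772P,H885Q,L529K,Q722V,R612H

Derivation:
Accumulating mutations along path to Zeta:
  At Iota: gained [] -> total []
  At Gamma: gained ['C289Y', 'L529K', 'Q722V'] -> total ['C289Y', 'L529K', 'Q722V']
  At Mu: gained ['F772P', 'R612H', 'D621G'] -> total ['C289Y', 'D621G', 'F772P', 'L529K', 'Q722V', 'R612H']
  At Zeta: gained ['H885Q'] -> total ['C289Y', 'D621G', 'F772P', 'H885Q', 'L529K', 'Q722V', 'R612H']
Mutations(Zeta) = ['C289Y', 'D621G', 'F772P', 'H885Q', 'L529K', 'Q722V', 'R612H']
Accumulating mutations along path to Eta:
  At Iota: gained [] -> total []
  At Gamma: gained ['C289Y', 'L529K', 'Q722V'] -> total ['C289Y', 'L529K', 'Q722V']
  At Mu: gained ['F772P', 'R612H', 'D621G'] -> total ['C289Y', 'D621G', 'F772P', 'L529K', 'Q722V', 'R612H']
  At Zeta: gained ['H885Q'] -> total ['C289Y', 'D621G', 'F772P', 'H885Q', 'L529K', 'Q722V', 'R612H']
  At Eta: gained ['K901W', 'R177M', 'T468H'] -> total ['C289Y', 'D621G', 'F772P', 'H885Q', 'K901W', 'L529K', 'Q722V', 'R177M', 'R612H', 'T468H']
Mutations(Eta) = ['C289Y', 'D621G', 'F772P', 'H885Q', 'K901W', 'L529K', 'Q722V', 'R177M', 'R612H', 'T468H']
Intersection: ['C289Y', 'D621G', 'F772P', 'H885Q', 'L529K', 'Q722V', 'R612H'] ∩ ['C289Y', 'D621G', 'F772P', 'H885Q', 'K901W', 'L529K', 'Q722V', 'R177M', 'R612H', 'T468H'] = ['C289Y', 'D621G', 'F772P', 'H885Q', 'L529K', 'Q722V', 'R612H']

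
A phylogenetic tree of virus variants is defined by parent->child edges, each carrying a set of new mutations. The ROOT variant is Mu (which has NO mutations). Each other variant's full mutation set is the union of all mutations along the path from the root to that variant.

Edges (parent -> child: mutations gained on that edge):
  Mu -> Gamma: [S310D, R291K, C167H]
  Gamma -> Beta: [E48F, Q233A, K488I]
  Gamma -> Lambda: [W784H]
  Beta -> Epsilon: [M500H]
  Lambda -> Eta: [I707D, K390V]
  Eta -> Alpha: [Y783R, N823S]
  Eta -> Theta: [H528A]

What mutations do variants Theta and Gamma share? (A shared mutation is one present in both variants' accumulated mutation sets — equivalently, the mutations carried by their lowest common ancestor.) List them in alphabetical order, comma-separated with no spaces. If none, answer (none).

Accumulating mutations along path to Theta:
  At Mu: gained [] -> total []
  At Gamma: gained ['S310D', 'R291K', 'C167H'] -> total ['C167H', 'R291K', 'S310D']
  At Lambda: gained ['W784H'] -> total ['C167H', 'R291K', 'S310D', 'W784H']
  At Eta: gained ['I707D', 'K390V'] -> total ['C167H', 'I707D', 'K390V', 'R291K', 'S310D', 'W784H']
  At Theta: gained ['H528A'] -> total ['C167H', 'H528A', 'I707D', 'K390V', 'R291K', 'S310D', 'W784H']
Mutations(Theta) = ['C167H', 'H528A', 'I707D', 'K390V', 'R291K', 'S310D', 'W784H']
Accumulating mutations along path to Gamma:
  At Mu: gained [] -> total []
  At Gamma: gained ['S310D', 'R291K', 'C167H'] -> total ['C167H', 'R291K', 'S310D']
Mutations(Gamma) = ['C167H', 'R291K', 'S310D']
Intersection: ['C167H', 'H528A', 'I707D', 'K390V', 'R291K', 'S310D', 'W784H'] ∩ ['C167H', 'R291K', 'S310D'] = ['C167H', 'R291K', 'S310D']

Answer: C167H,R291K,S310D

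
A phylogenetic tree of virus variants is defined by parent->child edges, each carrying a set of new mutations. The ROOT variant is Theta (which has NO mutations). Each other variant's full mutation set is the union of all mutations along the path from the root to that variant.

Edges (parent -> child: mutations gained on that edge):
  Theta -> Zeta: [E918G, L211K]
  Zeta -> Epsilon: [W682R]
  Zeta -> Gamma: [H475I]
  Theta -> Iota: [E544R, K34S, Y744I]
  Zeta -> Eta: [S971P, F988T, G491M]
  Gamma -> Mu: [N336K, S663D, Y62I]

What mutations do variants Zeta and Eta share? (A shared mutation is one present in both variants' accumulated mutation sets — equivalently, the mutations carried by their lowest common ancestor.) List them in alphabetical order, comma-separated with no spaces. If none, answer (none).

Answer: E918G,L211K

Derivation:
Accumulating mutations along path to Zeta:
  At Theta: gained [] -> total []
  At Zeta: gained ['E918G', 'L211K'] -> total ['E918G', 'L211K']
Mutations(Zeta) = ['E918G', 'L211K']
Accumulating mutations along path to Eta:
  At Theta: gained [] -> total []
  At Zeta: gained ['E918G', 'L211K'] -> total ['E918G', 'L211K']
  At Eta: gained ['S971P', 'F988T', 'G491M'] -> total ['E918G', 'F988T', 'G491M', 'L211K', 'S971P']
Mutations(Eta) = ['E918G', 'F988T', 'G491M', 'L211K', 'S971P']
Intersection: ['E918G', 'L211K'] ∩ ['E918G', 'F988T', 'G491M', 'L211K', 'S971P'] = ['E918G', 'L211K']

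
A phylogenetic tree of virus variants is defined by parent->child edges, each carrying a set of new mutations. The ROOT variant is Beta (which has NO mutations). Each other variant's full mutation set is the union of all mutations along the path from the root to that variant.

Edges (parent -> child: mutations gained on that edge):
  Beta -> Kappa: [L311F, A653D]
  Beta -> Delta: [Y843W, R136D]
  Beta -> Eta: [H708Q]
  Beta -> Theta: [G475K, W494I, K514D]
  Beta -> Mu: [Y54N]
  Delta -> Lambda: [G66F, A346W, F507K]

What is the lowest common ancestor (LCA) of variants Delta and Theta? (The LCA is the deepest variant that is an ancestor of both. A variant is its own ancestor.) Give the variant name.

Answer: Beta

Derivation:
Path from root to Delta: Beta -> Delta
  ancestors of Delta: {Beta, Delta}
Path from root to Theta: Beta -> Theta
  ancestors of Theta: {Beta, Theta}
Common ancestors: {Beta}
Walk up from Theta: Theta (not in ancestors of Delta), Beta (in ancestors of Delta)
Deepest common ancestor (LCA) = Beta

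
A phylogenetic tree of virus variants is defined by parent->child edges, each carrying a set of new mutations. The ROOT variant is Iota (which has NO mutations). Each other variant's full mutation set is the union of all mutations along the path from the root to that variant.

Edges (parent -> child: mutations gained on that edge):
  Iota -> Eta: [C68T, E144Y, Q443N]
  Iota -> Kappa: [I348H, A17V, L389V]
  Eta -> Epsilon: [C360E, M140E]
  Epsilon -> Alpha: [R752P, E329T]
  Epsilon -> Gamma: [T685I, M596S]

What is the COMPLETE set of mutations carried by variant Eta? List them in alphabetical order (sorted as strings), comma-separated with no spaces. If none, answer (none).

At Iota: gained [] -> total []
At Eta: gained ['C68T', 'E144Y', 'Q443N'] -> total ['C68T', 'E144Y', 'Q443N']

Answer: C68T,E144Y,Q443N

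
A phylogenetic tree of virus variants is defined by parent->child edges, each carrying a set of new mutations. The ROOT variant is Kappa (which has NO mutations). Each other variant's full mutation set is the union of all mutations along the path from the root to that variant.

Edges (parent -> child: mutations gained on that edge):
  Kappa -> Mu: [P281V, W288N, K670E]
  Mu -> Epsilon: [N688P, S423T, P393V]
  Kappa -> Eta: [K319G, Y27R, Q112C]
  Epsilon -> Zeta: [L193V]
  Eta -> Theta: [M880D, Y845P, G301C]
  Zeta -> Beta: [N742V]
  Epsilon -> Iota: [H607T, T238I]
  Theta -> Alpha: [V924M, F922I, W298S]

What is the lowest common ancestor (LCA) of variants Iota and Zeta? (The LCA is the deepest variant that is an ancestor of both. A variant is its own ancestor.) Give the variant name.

Path from root to Iota: Kappa -> Mu -> Epsilon -> Iota
  ancestors of Iota: {Kappa, Mu, Epsilon, Iota}
Path from root to Zeta: Kappa -> Mu -> Epsilon -> Zeta
  ancestors of Zeta: {Kappa, Mu, Epsilon, Zeta}
Common ancestors: {Kappa, Mu, Epsilon}
Walk up from Zeta: Zeta (not in ancestors of Iota), Epsilon (in ancestors of Iota), Mu (in ancestors of Iota), Kappa (in ancestors of Iota)
Deepest common ancestor (LCA) = Epsilon

Answer: Epsilon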